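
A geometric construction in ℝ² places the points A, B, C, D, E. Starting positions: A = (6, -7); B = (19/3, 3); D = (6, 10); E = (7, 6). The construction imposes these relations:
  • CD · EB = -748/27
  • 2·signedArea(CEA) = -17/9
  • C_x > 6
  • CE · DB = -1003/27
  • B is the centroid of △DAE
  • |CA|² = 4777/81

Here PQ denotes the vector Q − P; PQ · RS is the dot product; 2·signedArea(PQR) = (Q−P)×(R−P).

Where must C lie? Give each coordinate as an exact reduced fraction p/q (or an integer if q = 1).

1. C_x = 58/9  [CE · DB = -1003/27 ∩ 2·signedArea(CEA) = -17/9]
2. C_y = 2/3  [CE · DB = -1003/27 ∩ 2·signedArea(CEA) = -17/9]
   → C = (58/9, 2/3)

C = (58/9, 2/3)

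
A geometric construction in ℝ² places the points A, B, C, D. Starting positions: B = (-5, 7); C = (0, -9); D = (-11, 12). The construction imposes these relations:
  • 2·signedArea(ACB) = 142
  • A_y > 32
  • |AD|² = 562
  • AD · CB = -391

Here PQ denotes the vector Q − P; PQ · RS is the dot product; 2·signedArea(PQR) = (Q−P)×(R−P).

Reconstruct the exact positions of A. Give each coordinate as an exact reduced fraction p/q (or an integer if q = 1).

A = (-22, 33)

1. A_x = -22  [2·signedArea(ACB) = 142 ∩ AD · CB = -391]
2. A_y = 33  [2·signedArea(ACB) = 142 ∩ AD · CB = -391]
   → A = (-22, 33)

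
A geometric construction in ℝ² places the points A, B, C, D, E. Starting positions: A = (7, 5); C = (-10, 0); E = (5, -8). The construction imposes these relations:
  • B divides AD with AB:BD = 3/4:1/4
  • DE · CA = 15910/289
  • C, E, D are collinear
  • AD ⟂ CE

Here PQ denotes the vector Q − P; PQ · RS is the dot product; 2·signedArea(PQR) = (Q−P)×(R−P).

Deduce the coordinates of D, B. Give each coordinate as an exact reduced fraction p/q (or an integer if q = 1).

B = (757/289, -3715/1156)
D = (335/289, -1720/289)

1. D_x = 335/289  [C, E, D are collinear ∩ AD ⟂ CE]
2. D_y = -1720/289  [C, E, D are collinear ∩ AD ⟂ CE]
   → D = (335/289, -1720/289)
3. B_x = 757/289  [B divides AD with AB:BD = 3/4:1/4]
4. B_y = -3715/1156  [B divides AD with AB:BD = 3/4:1/4]
   → B = (757/289, -3715/1156)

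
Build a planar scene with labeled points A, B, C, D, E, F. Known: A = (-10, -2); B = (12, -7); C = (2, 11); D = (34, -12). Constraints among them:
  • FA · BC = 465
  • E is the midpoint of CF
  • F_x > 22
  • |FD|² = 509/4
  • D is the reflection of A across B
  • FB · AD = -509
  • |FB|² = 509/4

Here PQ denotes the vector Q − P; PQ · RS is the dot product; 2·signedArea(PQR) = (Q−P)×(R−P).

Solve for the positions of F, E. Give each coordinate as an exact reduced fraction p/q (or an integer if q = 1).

1. F_x = 23  [FB · AD = -509 ∩ FA · BC = 465]
2. F_y = -19/2  [FB · AD = -509 ∩ FA · BC = 465]
   → F = (23, -19/2)
3. E_x = 25/2  [E is the midpoint of CF]
4. E_y = 3/4  [E is the midpoint of CF]
   → E = (25/2, 3/4)

E = (25/2, 3/4)
F = (23, -19/2)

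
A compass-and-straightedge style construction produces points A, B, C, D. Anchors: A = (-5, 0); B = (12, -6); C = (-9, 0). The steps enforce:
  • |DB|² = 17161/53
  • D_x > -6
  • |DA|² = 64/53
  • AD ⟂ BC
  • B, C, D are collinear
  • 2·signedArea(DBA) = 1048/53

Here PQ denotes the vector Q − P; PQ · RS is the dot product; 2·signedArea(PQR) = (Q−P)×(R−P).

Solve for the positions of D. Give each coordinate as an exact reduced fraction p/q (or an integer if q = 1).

D = (-281/53, -56/53)

1. D_x = -281/53  [B, C, D are collinear ∩ AD ⟂ BC]
2. D_y = -56/53  [B, C, D are collinear ∩ AD ⟂ BC]
   → D = (-281/53, -56/53)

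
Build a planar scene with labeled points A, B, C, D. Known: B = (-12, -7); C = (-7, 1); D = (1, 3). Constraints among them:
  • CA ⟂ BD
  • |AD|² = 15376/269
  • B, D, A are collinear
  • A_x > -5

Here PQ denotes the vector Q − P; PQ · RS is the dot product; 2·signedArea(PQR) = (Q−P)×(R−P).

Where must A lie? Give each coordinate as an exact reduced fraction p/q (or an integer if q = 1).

A = (-1343/269, -433/269)

1. A_x = -1343/269  [B, D, A are collinear ∩ CA ⟂ BD]
2. A_y = -433/269  [B, D, A are collinear ∩ CA ⟂ BD]
   → A = (-1343/269, -433/269)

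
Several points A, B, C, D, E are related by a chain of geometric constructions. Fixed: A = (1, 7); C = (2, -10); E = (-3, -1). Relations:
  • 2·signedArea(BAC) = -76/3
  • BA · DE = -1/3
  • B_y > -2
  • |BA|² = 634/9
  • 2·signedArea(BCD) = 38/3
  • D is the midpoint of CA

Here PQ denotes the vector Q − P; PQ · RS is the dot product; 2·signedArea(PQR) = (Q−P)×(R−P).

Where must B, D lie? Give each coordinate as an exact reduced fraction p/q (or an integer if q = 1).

B = (0, -4/3)
D = (3/2, -3/2)

1. D_x = 3/2  [D is the midpoint of CA]
2. D_y = -3/2  [D is the midpoint of CA]
   → D = (3/2, -3/2)
3. B_x = 0  [2·signedArea(BAC) = -76/3 ∩ BA · DE = -1/3]
4. B_y = -4/3  [2·signedArea(BAC) = -76/3 ∩ BA · DE = -1/3]
   → B = (0, -4/3)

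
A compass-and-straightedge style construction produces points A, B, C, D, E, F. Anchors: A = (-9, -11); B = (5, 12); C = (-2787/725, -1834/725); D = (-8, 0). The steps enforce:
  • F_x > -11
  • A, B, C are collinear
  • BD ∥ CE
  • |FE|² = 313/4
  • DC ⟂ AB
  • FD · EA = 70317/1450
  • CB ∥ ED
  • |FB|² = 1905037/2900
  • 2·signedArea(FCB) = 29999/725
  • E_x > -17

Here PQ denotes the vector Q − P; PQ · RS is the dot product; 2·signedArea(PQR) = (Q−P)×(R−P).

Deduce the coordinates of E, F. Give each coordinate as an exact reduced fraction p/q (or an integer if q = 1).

1. E_x = -12212/725  [CB ∥ ED ∩ BD ∥ CE]
2. E_y = -10534/725  [CB ∥ ED ∩ BD ∥ CE]
   → E = (-12212/725, -10534/725)
3. F_x = -14999/1450  [2·signedArea(FCB) = 29999/725 ∩ FD · EA = 70317/1450]
4. F_y = -6184/725  [2·signedArea(FCB) = 29999/725 ∩ FD · EA = 70317/1450]
   → F = (-14999/1450, -6184/725)

E = (-12212/725, -10534/725)
F = (-14999/1450, -6184/725)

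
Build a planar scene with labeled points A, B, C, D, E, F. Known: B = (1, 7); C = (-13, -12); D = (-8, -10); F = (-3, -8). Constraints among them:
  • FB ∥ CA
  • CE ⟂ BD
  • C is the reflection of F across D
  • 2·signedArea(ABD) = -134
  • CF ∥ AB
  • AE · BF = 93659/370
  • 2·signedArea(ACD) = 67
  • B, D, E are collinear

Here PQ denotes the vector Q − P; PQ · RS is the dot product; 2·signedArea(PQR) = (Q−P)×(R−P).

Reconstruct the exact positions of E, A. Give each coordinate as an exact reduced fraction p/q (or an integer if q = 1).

1. E_x = -3671/370  [B, D, E are collinear ∩ CE ⟂ BD]
2. E_y = -5043/370  [B, D, E are collinear ∩ CE ⟂ BD]
   → E = (-3671/370, -5043/370)
3. A_x = -9  [CF ∥ AB ∩ FB ∥ CA]
4. A_y = 3  [CF ∥ AB ∩ FB ∥ CA]
   → A = (-9, 3)

A = (-9, 3)
E = (-3671/370, -5043/370)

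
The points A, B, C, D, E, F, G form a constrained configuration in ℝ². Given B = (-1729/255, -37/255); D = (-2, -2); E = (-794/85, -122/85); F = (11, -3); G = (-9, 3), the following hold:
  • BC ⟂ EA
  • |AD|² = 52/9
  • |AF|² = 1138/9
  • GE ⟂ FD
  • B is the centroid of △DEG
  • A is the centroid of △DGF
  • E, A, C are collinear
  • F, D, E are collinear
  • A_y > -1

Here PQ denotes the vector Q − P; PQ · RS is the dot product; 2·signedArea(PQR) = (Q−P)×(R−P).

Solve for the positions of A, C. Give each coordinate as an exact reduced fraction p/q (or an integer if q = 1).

1. A_x = 0  [A is the centroid of △DGF]
2. A_y = -2/3  [A is the centroid of △DGF]
   → A = (0, -2/3)
3. C_x = -9556981/1428085  [E, A, C are collinear ∩ BC ⟂ EA]
4. C_y = -5215324/4284255  [E, A, C are collinear ∩ BC ⟂ EA]
   → C = (-9556981/1428085, -5215324/4284255)

A = (0, -2/3)
C = (-9556981/1428085, -5215324/4284255)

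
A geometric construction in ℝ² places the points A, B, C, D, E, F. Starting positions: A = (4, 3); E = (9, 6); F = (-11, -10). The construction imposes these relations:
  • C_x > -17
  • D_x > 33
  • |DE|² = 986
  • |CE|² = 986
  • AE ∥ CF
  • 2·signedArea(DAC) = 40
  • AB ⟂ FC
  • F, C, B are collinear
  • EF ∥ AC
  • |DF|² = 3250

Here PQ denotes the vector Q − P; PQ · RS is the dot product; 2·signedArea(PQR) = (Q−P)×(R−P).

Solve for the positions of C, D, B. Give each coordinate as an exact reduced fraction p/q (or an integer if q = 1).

B = (98/17, 1/17)
C = (-16, -13)
D = (34, 25)

1. C_x = -16  [AE ∥ CF ∩ EF ∥ AC]
2. C_y = -13  [AE ∥ CF ∩ EF ∥ AC]
   → C = (-16, -13)
3. D_x = 34  [line 16·x + -20·y + -44 = 0 ∩ |DE|² = 986]
4. D_y = 25  [line 16·x + -20·y + -44 = 0 ∩ |DE|² = 986]
   → D = (34, 25)
5. B_x = 98/17  [F, C, B are collinear ∩ AB ⟂ FC]
6. B_y = 1/17  [F, C, B are collinear ∩ AB ⟂ FC]
   → B = (98/17, 1/17)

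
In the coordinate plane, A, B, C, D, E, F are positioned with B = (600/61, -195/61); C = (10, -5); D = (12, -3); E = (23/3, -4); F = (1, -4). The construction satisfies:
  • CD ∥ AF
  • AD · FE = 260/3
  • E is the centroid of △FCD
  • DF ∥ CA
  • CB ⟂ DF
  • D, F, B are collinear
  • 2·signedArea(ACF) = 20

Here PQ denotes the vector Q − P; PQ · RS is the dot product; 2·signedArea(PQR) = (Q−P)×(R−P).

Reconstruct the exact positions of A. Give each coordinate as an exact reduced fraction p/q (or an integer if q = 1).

A = (-1, -6)

1. A_x = -1  [CD ∥ AF ∩ DF ∥ CA]
2. A_y = -6  [CD ∥ AF ∩ DF ∥ CA]
   → A = (-1, -6)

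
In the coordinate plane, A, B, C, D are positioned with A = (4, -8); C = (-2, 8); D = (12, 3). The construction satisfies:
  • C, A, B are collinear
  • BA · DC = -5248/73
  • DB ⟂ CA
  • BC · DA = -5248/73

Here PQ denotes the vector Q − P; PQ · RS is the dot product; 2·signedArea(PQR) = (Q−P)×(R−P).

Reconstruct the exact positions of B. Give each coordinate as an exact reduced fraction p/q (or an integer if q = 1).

B = (100/73, -72/73)

1. B_x = 100/73  [C, A, B are collinear ∩ DB ⟂ CA]
2. B_y = -72/73  [C, A, B are collinear ∩ DB ⟂ CA]
   → B = (100/73, -72/73)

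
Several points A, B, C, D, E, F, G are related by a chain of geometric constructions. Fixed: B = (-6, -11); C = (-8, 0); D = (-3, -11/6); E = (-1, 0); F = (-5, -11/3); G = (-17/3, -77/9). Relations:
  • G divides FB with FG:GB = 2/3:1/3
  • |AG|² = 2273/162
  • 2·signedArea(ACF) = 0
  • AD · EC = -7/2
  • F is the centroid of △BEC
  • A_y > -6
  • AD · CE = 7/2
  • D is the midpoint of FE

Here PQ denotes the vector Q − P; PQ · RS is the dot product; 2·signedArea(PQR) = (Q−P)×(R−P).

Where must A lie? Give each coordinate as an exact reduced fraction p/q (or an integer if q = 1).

1. A_x = -7/2  [2·signedArea(ACF) = 0 ∩ AD · CE = 7/2]
2. A_y = -11/2  [2·signedArea(ACF) = 0 ∩ AD · CE = 7/2]
   → A = (-7/2, -11/2)

A = (-7/2, -11/2)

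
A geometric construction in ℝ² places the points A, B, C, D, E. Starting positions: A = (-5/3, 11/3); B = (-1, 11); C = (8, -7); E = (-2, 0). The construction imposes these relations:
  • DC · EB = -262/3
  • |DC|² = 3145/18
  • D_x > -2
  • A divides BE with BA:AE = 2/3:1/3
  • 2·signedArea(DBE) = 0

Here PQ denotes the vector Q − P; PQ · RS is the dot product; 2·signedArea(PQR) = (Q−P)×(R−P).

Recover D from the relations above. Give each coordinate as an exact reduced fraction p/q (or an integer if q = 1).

1. D_x = -11/6  [2·signedArea(DBE) = 0 ∩ DC · EB = -262/3]
2. D_y = 11/6  [2·signedArea(DBE) = 0 ∩ DC · EB = -262/3]
   → D = (-11/6, 11/6)

D = (-11/6, 11/6)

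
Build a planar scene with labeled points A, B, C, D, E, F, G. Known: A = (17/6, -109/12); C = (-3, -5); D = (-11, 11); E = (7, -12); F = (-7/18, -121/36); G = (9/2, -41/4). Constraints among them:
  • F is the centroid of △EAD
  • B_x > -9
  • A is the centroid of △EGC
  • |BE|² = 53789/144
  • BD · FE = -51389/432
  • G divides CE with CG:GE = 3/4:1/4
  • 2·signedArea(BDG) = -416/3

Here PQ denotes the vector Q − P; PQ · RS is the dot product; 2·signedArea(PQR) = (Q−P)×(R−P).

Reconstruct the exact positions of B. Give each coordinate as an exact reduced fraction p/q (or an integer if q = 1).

B = (-53/6, -11/12)

1. B_x = -53/6  [2·signedArea(BDG) = -416/3 ∩ BD · FE = -51389/432]
2. B_y = -11/12  [2·signedArea(BDG) = -416/3 ∩ BD · FE = -51389/432]
   → B = (-53/6, -11/12)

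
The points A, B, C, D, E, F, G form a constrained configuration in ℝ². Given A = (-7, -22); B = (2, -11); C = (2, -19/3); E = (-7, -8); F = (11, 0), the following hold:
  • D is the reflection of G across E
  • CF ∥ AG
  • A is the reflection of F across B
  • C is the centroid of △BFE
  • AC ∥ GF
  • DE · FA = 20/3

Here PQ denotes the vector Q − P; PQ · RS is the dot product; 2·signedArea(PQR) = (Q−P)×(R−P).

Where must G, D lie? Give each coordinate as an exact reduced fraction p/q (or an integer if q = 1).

1. G_x = 2  [AC ∥ GF ∩ CF ∥ AG]
2. G_y = -47/3  [AC ∥ GF ∩ CF ∥ AG]
   → G = (2, -47/3)
3. D_x = -16  [D is the reflection of G across E]
4. D_y = -1/3  [D is the reflection of G across E]
   → D = (-16, -1/3)

D = (-16, -1/3)
G = (2, -47/3)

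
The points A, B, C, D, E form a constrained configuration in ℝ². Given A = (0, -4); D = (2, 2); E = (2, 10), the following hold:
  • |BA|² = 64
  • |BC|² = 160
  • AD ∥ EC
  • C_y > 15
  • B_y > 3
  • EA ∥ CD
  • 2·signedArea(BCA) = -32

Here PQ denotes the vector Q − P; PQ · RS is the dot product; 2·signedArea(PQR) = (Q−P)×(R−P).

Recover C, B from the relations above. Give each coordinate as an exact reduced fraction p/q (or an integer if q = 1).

1. C_x = 4  [EA ∥ CD ∩ AD ∥ EC]
2. C_y = 16  [EA ∥ CD ∩ AD ∥ EC]
   → C = (4, 16)
3. B_x = 0  [line 20·x + -4·y + 16 = 0 ∩ |BA|² = 64]
4. B_y = 4  [line 20·x + -4·y + 16 = 0 ∩ |BA|² = 64]
   → B = (0, 4)

B = (0, 4)
C = (4, 16)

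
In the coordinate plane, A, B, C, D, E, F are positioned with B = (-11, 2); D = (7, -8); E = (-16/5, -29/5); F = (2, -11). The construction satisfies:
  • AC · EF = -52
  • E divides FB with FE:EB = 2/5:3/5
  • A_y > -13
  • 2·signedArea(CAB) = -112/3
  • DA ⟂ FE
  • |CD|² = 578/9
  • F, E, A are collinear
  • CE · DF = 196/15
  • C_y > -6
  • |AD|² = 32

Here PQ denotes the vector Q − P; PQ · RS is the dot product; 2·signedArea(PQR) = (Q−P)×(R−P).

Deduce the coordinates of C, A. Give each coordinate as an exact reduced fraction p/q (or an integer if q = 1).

1. C_x = -2/3  [line 5·x + 3·y + 61/3 = 0 ∩ |CD|² = 578/9]
2. C_y = -17/3  [line 5·x + 3·y + 61/3 = 0 ∩ |CD|² = 578/9]
   → C = (-2/3, -17/3)
3. A_x = 3  [F, E, A are collinear ∩ DA ⟂ FE]
4. A_y = -12  [F, E, A are collinear ∩ DA ⟂ FE]
   → A = (3, -12)

A = (3, -12)
C = (-2/3, -17/3)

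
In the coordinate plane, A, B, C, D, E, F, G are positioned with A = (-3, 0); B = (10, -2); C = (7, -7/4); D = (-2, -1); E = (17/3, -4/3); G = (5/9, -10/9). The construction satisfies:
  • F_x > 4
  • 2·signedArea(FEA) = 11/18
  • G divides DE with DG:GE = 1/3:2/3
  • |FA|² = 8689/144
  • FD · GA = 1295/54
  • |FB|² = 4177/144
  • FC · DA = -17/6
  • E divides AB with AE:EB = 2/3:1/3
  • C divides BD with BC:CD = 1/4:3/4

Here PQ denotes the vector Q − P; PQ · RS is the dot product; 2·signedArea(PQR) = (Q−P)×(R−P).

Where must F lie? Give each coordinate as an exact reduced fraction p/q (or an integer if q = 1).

1. F_x = 14/3  [2·signedArea(FEA) = 11/18 ∩ FD · GA = 1295/54]
2. F_y = -5/4  [2·signedArea(FEA) = 11/18 ∩ FD · GA = 1295/54]
   → F = (14/3, -5/4)

F = (14/3, -5/4)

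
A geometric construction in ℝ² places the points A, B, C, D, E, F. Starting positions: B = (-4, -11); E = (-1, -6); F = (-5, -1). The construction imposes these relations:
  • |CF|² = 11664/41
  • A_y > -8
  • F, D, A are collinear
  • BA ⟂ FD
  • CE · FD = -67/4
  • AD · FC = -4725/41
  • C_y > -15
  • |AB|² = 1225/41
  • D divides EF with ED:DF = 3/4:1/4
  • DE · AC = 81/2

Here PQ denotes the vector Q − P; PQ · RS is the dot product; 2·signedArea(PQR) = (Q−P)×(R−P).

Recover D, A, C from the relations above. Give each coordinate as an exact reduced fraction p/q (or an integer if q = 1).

1. D_x = -4  [D divides EF with ED:DF = 3/4:1/4]
2. D_y = -9/4  [D divides EF with ED:DF = 3/4:1/4]
   → D = (-4, -9/4)
3. A_x = 11/41  [F, D, A are collinear ∩ BA ⟂ FD]
4. A_y = -311/41  [F, D, A are collinear ∩ BA ⟂ FD]
   → A = (11/41, -311/41)
5. C_x = 227/41  [line -1·x + 5/4·y + 93/4 = 0 ∩ |CF|² = 11664/41]
6. C_y = -581/41  [line -1·x + 5/4·y + 93/4 = 0 ∩ |CF|² = 11664/41]
   → C = (227/41, -581/41)

A = (11/41, -311/41)
C = (227/41, -581/41)
D = (-4, -9/4)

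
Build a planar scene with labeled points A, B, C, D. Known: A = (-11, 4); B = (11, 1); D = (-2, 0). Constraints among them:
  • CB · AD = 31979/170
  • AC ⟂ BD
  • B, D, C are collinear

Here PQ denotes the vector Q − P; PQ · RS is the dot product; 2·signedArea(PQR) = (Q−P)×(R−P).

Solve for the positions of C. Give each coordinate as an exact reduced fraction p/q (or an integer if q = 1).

1. C_x = -1809/170  [B, D, C are collinear ∩ AC ⟂ BD]
2. C_y = -113/170  [B, D, C are collinear ∩ AC ⟂ BD]
   → C = (-1809/170, -113/170)

C = (-1809/170, -113/170)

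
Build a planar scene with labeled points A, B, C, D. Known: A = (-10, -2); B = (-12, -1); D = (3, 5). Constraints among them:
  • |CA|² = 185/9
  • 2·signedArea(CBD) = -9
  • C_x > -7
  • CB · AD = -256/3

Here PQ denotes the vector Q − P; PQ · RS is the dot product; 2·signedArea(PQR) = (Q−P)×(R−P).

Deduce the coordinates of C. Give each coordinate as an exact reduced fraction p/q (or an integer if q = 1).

C = (-19/3, 2/3)

1. C_x = -19/3  [2·signedArea(CBD) = -9 ∩ CB · AD = -256/3]
2. C_y = 2/3  [2·signedArea(CBD) = -9 ∩ CB · AD = -256/3]
   → C = (-19/3, 2/3)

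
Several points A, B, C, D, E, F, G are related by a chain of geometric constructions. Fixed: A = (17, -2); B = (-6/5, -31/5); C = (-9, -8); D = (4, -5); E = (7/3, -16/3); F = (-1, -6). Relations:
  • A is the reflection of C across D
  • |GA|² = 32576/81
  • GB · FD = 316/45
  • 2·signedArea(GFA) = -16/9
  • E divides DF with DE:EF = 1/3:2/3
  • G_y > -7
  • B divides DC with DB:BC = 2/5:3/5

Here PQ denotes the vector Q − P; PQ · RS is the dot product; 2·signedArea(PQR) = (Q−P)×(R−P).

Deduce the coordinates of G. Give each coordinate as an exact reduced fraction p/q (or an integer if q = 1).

G = (-23/9, -58/9)

1. G_x = -23/9  [GB · FD = 316/45 ∩ 2·signedArea(GFA) = -16/9]
2. G_y = -58/9  [GB · FD = 316/45 ∩ 2·signedArea(GFA) = -16/9]
   → G = (-23/9, -58/9)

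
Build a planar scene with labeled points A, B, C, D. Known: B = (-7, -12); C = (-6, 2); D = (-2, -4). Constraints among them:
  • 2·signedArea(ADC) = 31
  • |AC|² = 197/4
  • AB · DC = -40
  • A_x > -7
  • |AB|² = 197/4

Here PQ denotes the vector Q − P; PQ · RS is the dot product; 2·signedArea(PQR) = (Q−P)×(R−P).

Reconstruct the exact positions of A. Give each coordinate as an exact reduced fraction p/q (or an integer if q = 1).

A = (-13/2, -5)

1. A_x = -13/2  [AB · DC = -40 ∩ 2·signedArea(ADC) = 31]
2. A_y = -5  [AB · DC = -40 ∩ 2·signedArea(ADC) = 31]
   → A = (-13/2, -5)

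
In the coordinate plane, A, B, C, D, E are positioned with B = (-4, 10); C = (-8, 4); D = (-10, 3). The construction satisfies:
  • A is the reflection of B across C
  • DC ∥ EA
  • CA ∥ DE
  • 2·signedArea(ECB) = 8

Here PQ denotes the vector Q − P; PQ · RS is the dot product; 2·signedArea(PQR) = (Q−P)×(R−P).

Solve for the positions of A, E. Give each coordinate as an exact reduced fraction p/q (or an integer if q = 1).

A = (-12, -2)
E = (-14, -3)

1. A_x = -12  [A is the reflection of B across C]
2. A_y = -2  [A is the reflection of B across C]
   → A = (-12, -2)
3. E_x = -14  [DC ∥ EA ∩ CA ∥ DE]
4. E_y = -3  [DC ∥ EA ∩ CA ∥ DE]
   → E = (-14, -3)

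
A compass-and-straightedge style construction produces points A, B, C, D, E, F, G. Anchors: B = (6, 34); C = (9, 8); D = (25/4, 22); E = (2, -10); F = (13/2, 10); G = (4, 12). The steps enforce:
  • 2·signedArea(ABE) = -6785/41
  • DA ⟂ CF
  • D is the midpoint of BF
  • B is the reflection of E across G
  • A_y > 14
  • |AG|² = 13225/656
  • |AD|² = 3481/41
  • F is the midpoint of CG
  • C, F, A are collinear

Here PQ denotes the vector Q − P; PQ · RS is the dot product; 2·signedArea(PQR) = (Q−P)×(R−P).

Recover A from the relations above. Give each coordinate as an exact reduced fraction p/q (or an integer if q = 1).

1. A_x = 81/164  [C, F, A are collinear ∩ DA ⟂ CF]
2. A_y = 607/41  [C, F, A are collinear ∩ DA ⟂ CF]
   → A = (81/164, 607/41)

A = (81/164, 607/41)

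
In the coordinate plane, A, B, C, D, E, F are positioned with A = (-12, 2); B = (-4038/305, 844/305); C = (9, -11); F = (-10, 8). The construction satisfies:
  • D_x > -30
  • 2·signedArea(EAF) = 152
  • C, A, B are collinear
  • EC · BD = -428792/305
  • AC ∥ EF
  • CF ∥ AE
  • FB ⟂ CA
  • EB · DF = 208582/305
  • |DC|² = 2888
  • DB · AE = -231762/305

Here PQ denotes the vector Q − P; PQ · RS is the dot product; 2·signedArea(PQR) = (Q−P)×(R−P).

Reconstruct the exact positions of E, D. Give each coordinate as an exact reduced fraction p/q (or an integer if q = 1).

D = (-29, 27)
E = (-31, 21)

1. E_x = -31  [AC ∥ EF ∩ CF ∥ AE]
2. E_y = 21  [AC ∥ EF ∩ CF ∥ AE]
   → E = (-31, 21)
3. D_x = -29  [DB · AE = -231762/305 ∩ EB · DF = 208582/305]
4. D_y = 27  [DB · AE = -231762/305 ∩ EB · DF = 208582/305]
   → D = (-29, 27)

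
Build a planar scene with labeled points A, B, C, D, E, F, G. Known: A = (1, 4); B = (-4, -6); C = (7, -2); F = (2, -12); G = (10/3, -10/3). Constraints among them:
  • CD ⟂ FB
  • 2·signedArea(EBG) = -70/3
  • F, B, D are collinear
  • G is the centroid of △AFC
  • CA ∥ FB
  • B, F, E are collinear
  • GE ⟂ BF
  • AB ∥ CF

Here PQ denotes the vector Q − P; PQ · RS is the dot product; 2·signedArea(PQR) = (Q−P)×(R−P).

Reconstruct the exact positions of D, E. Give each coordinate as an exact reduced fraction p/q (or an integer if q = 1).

D = (-1/2, -19/2)
E = (-5/3, -25/3)

1. D_x = -1/2  [F, B, D are collinear ∩ CD ⟂ FB]
2. D_y = -19/2  [F, B, D are collinear ∩ CD ⟂ FB]
   → D = (-1/2, -19/2)
3. E_x = -5/3  [B, F, E are collinear ∩ GE ⟂ BF]
4. E_y = -25/3  [B, F, E are collinear ∩ GE ⟂ BF]
   → E = (-5/3, -25/3)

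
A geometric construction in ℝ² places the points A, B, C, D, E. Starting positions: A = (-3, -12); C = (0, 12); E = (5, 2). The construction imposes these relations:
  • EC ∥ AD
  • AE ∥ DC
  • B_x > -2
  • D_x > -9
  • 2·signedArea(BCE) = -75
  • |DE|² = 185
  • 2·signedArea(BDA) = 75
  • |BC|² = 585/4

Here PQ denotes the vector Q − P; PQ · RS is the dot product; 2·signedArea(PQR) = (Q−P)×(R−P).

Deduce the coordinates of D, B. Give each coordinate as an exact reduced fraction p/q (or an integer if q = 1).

B = (-3/2, 0)
D = (-8, -2)

1. D_x = -8  [AE ∥ DC ∩ EC ∥ AD]
2. D_y = -2  [AE ∥ DC ∩ EC ∥ AD]
   → D = (-8, -2)
3. B_x = -3/2  [line 10·x + 5·y + 15 = 0 ∩ |BC|² = 585/4]
4. B_y = 0  [line 10·x + 5·y + 15 = 0 ∩ |BC|² = 585/4]
   → B = (-3/2, 0)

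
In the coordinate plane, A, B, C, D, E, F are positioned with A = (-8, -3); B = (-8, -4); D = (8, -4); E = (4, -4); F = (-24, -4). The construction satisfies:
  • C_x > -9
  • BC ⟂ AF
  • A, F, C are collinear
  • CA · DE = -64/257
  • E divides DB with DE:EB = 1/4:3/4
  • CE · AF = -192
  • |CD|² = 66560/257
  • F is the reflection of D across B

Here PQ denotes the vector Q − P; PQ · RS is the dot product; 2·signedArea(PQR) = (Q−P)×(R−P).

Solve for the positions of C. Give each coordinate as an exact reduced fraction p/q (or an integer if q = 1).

1. C_x = -2072/257  [A, F, C are collinear ∩ BC ⟂ AF]
2. C_y = -772/257  [A, F, C are collinear ∩ BC ⟂ AF]
   → C = (-2072/257, -772/257)

C = (-2072/257, -772/257)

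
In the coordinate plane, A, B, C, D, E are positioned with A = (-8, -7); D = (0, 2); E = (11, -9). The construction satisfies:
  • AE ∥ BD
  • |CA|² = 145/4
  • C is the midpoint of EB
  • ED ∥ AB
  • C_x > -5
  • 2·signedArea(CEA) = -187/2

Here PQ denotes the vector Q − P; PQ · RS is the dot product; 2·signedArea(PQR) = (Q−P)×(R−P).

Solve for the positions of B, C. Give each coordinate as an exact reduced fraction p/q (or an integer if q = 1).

1. B_x = -19  [AE ∥ BD ∩ ED ∥ AB]
2. B_y = 4  [AE ∥ BD ∩ ED ∥ AB]
   → B = (-19, 4)
3. C_x = -4  [C is the midpoint of EB]
4. C_y = -5/2  [C is the midpoint of EB]
   → C = (-4, -5/2)

B = (-19, 4)
C = (-4, -5/2)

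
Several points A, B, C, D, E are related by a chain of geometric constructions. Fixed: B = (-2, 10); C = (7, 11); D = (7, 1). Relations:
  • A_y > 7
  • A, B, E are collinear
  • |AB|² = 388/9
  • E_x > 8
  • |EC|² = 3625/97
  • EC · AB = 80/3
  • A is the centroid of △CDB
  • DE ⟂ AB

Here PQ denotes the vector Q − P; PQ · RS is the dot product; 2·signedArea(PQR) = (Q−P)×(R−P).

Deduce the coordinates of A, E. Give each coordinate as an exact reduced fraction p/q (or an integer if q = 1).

1. A_x = 4  [A is the centroid of △CDB]
2. A_y = 22/3  [A is the centroid of △CDB]
   → A = (4, 22/3)
3. E_x = 859/97  [A, B, E are collinear ∩ DE ⟂ AB]
4. E_y = 502/97  [A, B, E are collinear ∩ DE ⟂ AB]
   → E = (859/97, 502/97)

A = (4, 22/3)
E = (859/97, 502/97)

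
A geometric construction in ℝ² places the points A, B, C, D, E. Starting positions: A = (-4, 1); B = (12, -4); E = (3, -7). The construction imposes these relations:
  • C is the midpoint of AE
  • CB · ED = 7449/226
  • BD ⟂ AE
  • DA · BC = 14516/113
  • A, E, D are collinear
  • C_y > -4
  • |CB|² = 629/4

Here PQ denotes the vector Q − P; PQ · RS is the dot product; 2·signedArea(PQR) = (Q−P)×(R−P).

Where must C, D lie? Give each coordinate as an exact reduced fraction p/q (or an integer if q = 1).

1. C_x = -1/2  [C is the midpoint of AE]
2. C_y = -3  [C is the midpoint of AE]
   → C = (-1/2, -3)
3. D_x = 612/113  [A, E, D are collinear ∩ BD ⟂ AE]
4. D_y = -1103/113  [A, E, D are collinear ∩ BD ⟂ AE]
   → D = (612/113, -1103/113)

C = (-1/2, -3)
D = (612/113, -1103/113)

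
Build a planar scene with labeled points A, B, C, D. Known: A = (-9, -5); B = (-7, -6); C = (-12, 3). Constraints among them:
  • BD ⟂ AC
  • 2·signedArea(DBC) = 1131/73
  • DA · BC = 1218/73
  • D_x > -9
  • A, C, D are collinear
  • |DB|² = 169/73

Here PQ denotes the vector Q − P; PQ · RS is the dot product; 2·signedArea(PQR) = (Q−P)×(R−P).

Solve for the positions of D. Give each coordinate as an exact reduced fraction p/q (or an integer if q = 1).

D = (-615/73, -477/73)

1. D_x = -615/73  [A, C, D are collinear ∩ BD ⟂ AC]
2. D_y = -477/73  [A, C, D are collinear ∩ BD ⟂ AC]
   → D = (-615/73, -477/73)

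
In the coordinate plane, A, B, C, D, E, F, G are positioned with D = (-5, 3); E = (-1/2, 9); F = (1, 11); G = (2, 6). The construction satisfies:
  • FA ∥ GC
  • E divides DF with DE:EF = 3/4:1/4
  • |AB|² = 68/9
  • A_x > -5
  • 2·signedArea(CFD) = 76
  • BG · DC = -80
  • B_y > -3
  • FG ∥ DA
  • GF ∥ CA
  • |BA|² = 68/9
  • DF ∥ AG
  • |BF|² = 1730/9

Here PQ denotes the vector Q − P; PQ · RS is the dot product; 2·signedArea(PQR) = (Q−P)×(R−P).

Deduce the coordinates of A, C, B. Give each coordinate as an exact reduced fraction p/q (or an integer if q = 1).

1. A_x = -4  [DF ∥ AG ∩ FG ∥ DA]
2. A_y = -2  [DF ∥ AG ∩ FG ∥ DA]
   → A = (-4, -2)
3. C_x = -3  [GF ∥ CA ∩ FA ∥ GC]
4. C_y = -7  [GF ∥ CA ∩ FA ∥ GC]
   → C = (-3, -7)
5. B_x = -4/3  [line -2·x + 10·y + 24 = 0 ∩ |BA|² = 68/9]
6. B_y = -8/3  [line -2·x + 10·y + 24 = 0 ∩ |BA|² = 68/9]
   → B = (-4/3, -8/3)

A = (-4, -2)
B = (-4/3, -8/3)
C = (-3, -7)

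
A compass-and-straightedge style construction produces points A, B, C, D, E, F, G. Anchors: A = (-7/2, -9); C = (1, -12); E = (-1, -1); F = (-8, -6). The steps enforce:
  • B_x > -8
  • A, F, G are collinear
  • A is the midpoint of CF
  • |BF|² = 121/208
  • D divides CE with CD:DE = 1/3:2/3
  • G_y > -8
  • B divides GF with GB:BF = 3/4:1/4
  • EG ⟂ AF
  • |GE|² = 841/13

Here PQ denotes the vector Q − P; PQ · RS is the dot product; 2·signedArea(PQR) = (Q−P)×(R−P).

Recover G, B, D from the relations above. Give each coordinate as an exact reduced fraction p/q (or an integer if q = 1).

1. G_x = -71/13  [A, F, G are collinear ∩ EG ⟂ AF]
2. G_y = -100/13  [A, F, G are collinear ∩ EG ⟂ AF]
   → G = (-71/13, -100/13)
3. B_x = -383/52  [B divides GF with GB:BF = 3/4:1/4]
4. B_y = -167/26  [B divides GF with GB:BF = 3/4:1/4]
   → B = (-383/52, -167/26)
5. D_x = 1/3  [D divides CE with CD:DE = 1/3:2/3]
6. D_y = -25/3  [D divides CE with CD:DE = 1/3:2/3]
   → D = (1/3, -25/3)

B = (-383/52, -167/26)
D = (1/3, -25/3)
G = (-71/13, -100/13)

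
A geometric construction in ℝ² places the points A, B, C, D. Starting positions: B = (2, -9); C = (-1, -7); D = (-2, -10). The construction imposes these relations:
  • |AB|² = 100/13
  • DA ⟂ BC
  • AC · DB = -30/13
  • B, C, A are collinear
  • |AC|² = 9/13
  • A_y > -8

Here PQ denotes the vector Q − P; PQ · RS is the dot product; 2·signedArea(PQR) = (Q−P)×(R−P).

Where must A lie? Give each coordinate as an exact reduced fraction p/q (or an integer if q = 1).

A = (-4/13, -97/13)

1. A_x = -4/13  [B, C, A are collinear ∩ DA ⟂ BC]
2. A_y = -97/13  [B, C, A are collinear ∩ DA ⟂ BC]
   → A = (-4/13, -97/13)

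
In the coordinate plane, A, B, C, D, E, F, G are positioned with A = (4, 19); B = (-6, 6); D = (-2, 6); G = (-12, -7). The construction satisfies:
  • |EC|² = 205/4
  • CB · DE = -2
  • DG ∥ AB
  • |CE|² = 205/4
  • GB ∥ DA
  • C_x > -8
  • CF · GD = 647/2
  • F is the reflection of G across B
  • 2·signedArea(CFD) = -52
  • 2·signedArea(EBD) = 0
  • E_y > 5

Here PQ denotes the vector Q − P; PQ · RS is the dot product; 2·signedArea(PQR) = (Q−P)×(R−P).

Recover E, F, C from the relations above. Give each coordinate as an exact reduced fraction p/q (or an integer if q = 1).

C = (-7, -1/2)
E = (-4, 6)
F = (0, 19)

1. E_y = 6  [2·signedArea(EBD) = 0]
2. F_x = 0  [F is the reflection of G across B]
3. F_y = 19  [F is the reflection of G across B]
   → F = (0, 19)
4. C_x = -7  [CF · GD = 647/2 ∩ 2·signedArea(CFD) = -52]
5. C_y = -1/2  [CF · GD = 647/2 ∩ 2·signedArea(CFD) = -52]
   → C = (-7, -1/2)
6. E_x = -4  [2·signedArea(EBD) = 0 ∩ CB · DE = -2]
   → E = (-4, 6)
7. E_y = 6  [2·signedArea(EBD) = 0 ∩ CB · DE = -2]
   → E = (-4, 6)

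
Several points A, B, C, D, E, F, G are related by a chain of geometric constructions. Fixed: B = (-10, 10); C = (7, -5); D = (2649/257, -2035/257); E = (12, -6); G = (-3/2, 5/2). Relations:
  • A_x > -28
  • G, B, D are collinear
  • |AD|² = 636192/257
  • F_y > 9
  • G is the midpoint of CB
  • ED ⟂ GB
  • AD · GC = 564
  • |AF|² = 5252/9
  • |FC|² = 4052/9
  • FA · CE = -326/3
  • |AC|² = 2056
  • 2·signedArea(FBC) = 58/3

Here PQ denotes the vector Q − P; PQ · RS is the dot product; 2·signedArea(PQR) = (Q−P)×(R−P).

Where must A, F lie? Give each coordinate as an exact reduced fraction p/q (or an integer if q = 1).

1. A_x = -27  [line -17/2·x + 15/2·y + -417 = 0 ∩ |AC|² = 2056]
2. A_y = 25  [line -17/2·x + 15/2·y + -417 = 0 ∩ |AC|² = 2056]
   → A = (-27, 25)
3. F_x = -25/3  [FA · CE = -326/3 ∩ 2·signedArea(FBC) = 58/3]
4. F_y = 29/3  [FA · CE = -326/3 ∩ 2·signedArea(FBC) = 58/3]
   → F = (-25/3, 29/3)

A = (-27, 25)
F = (-25/3, 29/3)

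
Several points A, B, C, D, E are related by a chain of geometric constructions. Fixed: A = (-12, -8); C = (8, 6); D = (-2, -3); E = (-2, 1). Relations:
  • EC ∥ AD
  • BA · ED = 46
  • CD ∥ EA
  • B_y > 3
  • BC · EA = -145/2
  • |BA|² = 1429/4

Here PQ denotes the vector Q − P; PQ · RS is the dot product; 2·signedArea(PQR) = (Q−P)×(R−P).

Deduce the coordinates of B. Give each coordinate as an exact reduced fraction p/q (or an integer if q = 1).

1. B_x = 3  [BA · ED = 46 ∩ BC · EA = -145/2]
2. B_y = 7/2  [BA · ED = 46 ∩ BC · EA = -145/2]
   → B = (3, 7/2)

B = (3, 7/2)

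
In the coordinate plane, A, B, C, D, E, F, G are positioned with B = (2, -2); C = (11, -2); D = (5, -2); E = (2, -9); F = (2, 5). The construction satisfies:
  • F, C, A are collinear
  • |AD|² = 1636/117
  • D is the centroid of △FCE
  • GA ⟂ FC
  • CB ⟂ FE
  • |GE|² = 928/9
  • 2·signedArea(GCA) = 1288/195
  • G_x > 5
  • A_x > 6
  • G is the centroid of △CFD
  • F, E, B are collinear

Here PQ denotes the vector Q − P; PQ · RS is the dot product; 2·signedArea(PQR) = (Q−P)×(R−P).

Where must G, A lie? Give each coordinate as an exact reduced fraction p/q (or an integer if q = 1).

1. G_x = 6  [G is the centroid of △CFD]
2. G_y = 1/3  [G is the centroid of △CFD]
   → G = (6, 1/3)
3. A_x = 439/65  [F, C, A are collinear ∩ GA ⟂ FC]
4. A_y = 254/195  [F, C, A are collinear ∩ GA ⟂ FC]
   → A = (439/65, 254/195)

A = (439/65, 254/195)
G = (6, 1/3)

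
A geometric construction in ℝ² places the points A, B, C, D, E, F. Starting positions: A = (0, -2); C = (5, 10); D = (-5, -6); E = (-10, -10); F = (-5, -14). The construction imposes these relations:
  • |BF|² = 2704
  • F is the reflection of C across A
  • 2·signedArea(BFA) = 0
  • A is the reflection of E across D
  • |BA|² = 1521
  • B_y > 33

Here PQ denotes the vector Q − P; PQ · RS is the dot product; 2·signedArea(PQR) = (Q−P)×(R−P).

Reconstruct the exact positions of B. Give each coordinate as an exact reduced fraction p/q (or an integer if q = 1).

1. B_x = 15  [line -12·x + 5·y + 10 = 0 ∩ |BF|² = 2704]
2. B_y = 34  [line -12·x + 5·y + 10 = 0 ∩ |BF|² = 2704]
   → B = (15, 34)

B = (15, 34)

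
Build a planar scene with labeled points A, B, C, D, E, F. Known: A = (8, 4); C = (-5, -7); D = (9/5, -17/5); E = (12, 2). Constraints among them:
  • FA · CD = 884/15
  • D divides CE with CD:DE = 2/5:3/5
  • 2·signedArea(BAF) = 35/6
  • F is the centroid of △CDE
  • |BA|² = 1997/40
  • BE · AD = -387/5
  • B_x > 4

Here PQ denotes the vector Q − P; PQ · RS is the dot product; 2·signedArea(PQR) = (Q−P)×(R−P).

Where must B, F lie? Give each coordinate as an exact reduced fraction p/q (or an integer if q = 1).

1. B_x = 87/20  [line 31/5·x + 37/5·y + -59/5 = 0 ∩ |BA|² = 1997/40]
2. B_y = -41/20  [line 31/5·x + 37/5·y + -59/5 = 0 ∩ |BA|² = 1997/40]
   → B = (87/20, -41/20)
3. F_x = 44/15  [F is the centroid of △CDE]
4. F_y = -14/5  [F is the centroid of △CDE]
   → F = (44/15, -14/5)

B = (87/20, -41/20)
F = (44/15, -14/5)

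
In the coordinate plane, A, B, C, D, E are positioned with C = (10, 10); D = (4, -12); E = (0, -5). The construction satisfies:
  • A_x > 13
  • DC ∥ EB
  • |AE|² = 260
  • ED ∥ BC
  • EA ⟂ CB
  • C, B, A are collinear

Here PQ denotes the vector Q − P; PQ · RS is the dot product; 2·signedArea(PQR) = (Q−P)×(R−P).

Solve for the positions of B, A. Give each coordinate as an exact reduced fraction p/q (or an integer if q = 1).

A = (14, 3)
B = (6, 17)

1. B_x = 6  [ED ∥ BC ∩ DC ∥ EB]
2. B_y = 17  [ED ∥ BC ∩ DC ∥ EB]
   → B = (6, 17)
3. A_x = 14  [C, B, A are collinear ∩ EA ⟂ CB]
4. A_y = 3  [C, B, A are collinear ∩ EA ⟂ CB]
   → A = (14, 3)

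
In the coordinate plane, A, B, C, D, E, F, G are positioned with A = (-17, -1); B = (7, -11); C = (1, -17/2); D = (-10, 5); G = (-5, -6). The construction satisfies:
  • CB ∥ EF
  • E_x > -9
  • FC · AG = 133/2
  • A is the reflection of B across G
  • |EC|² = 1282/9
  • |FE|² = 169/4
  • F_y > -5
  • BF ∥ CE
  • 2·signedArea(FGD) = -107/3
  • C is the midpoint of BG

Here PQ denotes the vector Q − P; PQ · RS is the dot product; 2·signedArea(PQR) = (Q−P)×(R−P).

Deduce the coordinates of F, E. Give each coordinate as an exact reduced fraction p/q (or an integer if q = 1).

E = (-26/3, -3/2)
F = (-8/3, -4)

1. F_x = -8/3  [2·signedArea(FGD) = -107/3 ∩ FC · AG = 133/2]
2. F_y = -4  [2·signedArea(FGD) = -107/3 ∩ FC · AG = 133/2]
   → F = (-8/3, -4)
3. E_x = -26/3  [CB ∥ EF ∩ BF ∥ CE]
4. E_y = -3/2  [CB ∥ EF ∩ BF ∥ CE]
   → E = (-26/3, -3/2)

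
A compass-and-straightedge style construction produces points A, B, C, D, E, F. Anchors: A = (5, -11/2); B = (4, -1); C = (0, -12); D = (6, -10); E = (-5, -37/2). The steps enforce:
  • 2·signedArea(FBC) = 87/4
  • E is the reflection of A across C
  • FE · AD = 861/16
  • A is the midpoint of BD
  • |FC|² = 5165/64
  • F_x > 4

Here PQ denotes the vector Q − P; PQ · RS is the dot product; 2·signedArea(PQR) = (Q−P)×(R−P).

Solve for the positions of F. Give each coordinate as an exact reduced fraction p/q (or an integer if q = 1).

1. F_x = 19/4  [2·signedArea(FBC) = 87/4 ∩ FE · AD = 861/16]
2. F_y = -35/8  [2·signedArea(FBC) = 87/4 ∩ FE · AD = 861/16]
   → F = (19/4, -35/8)

F = (19/4, -35/8)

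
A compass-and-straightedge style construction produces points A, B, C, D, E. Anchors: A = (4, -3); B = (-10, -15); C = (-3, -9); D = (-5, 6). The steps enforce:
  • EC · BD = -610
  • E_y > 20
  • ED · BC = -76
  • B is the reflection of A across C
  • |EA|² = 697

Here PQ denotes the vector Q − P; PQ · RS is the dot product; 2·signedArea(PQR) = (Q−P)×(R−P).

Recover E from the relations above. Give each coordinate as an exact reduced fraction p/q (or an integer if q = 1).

1. E_x = -7  [EC · BD = -610 ∩ ED · BC = -76]
2. E_y = 21  [EC · BD = -610 ∩ ED · BC = -76]
   → E = (-7, 21)

E = (-7, 21)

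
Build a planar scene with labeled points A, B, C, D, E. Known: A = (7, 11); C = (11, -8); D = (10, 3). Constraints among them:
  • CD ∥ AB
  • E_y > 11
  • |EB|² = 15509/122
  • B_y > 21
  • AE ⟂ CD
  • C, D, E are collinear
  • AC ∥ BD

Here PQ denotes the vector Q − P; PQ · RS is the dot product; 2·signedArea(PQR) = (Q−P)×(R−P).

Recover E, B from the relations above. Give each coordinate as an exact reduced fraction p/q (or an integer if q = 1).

1. E_x = 1129/122  [C, D, E are collinear ∩ AE ⟂ CD]
2. E_y = 1367/122  [C, D, E are collinear ∩ AE ⟂ CD]
   → E = (1129/122, 1367/122)
3. B_x = 6  [AC ∥ BD ∩ CD ∥ AB]
4. B_y = 22  [AC ∥ BD ∩ CD ∥ AB]
   → B = (6, 22)

B = (6, 22)
E = (1129/122, 1367/122)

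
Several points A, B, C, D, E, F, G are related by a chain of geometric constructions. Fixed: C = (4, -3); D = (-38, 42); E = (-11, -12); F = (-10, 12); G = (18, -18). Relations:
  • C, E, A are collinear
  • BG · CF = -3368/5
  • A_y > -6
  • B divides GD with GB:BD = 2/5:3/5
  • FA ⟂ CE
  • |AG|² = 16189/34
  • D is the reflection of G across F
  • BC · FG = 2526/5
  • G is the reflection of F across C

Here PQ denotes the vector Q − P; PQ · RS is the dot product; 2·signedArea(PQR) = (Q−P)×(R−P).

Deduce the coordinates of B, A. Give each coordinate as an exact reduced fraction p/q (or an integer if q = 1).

A = (11/34, -177/34)
B = (-22/5, 6)

1. B_x = -22/5  [B divides GD with GB:BD = 2/5:3/5]
2. B_y = 6  [B divides GD with GB:BD = 2/5:3/5]
   → B = (-22/5, 6)
3. A_x = 11/34  [C, E, A are collinear ∩ FA ⟂ CE]
4. A_y = -177/34  [C, E, A are collinear ∩ FA ⟂ CE]
   → A = (11/34, -177/34)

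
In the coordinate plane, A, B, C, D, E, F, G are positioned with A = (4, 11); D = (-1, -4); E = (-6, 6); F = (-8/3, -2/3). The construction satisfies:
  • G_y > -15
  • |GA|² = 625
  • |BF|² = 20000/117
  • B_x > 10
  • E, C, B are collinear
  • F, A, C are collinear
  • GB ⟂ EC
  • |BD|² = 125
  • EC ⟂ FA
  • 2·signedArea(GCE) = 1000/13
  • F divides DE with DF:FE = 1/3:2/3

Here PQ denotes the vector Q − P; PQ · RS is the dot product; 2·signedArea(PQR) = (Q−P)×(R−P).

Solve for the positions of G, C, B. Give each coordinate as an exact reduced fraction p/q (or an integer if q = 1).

1. C_x = -8/13  [F, A, C are collinear ∩ EC ⟂ FA]
2. C_y = 38/13  [F, A, C are collinear ∩ EC ⟂ FA]
   → C = (-8/13, 38/13)
3. B_x = 132/13  [line 40/13·x + 70/13·y + -180/13 = 0 ∩ |BF|² = 20000/117]
4. B_y = -42/13  [line 40/13·x + 70/13·y + -180/13 = 0 ∩ |BF|² = 20000/117]
   → B = (132/13, -42/13)
5. G_x = 4  [2·signedArea(GCE) = 1000/13 ∩ GB ⟂ EC]
6. G_y = -14  [2·signedArea(GCE) = 1000/13 ∩ GB ⟂ EC]
   → G = (4, -14)

B = (132/13, -42/13)
C = (-8/13, 38/13)
G = (4, -14)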